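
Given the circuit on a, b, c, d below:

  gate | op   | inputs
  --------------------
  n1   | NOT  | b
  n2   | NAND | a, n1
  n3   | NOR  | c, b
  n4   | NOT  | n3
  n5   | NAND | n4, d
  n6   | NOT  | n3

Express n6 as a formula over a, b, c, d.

n3 = c NOR b
n6 = NOT n3 = NOT (c NOR b)

NOT (c NOR b)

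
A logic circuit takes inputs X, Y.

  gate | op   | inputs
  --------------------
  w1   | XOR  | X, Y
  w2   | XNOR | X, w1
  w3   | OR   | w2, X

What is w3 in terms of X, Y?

w1 = X XOR Y
w2 = X XNOR w1 = X XNOR (X XOR Y)
w3 = w2 OR X = (X XNOR (X XOR Y)) OR X

(X XNOR (X XOR Y)) OR X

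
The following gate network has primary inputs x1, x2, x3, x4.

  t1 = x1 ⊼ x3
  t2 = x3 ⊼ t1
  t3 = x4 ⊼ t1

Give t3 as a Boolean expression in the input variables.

x4 ⊼ (x1 ⊼ x3)

t1 = x1 ⊼ x3
t3 = x4 ⊼ t1 = x4 ⊼ (x1 ⊼ x3)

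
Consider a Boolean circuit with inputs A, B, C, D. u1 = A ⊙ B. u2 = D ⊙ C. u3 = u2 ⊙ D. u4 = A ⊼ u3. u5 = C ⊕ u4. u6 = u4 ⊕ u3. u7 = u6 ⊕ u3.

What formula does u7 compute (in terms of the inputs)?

((A ⊼ ((D ⊙ C) ⊙ D)) ⊕ ((D ⊙ C) ⊙ D)) ⊕ ((D ⊙ C) ⊙ D)

u2 = D ⊙ C
u3 = u2 ⊙ D = (D ⊙ C) ⊙ D
u4 = A ⊼ u3 = A ⊼ ((D ⊙ C) ⊙ D)
u6 = u4 ⊕ u3 = (A ⊼ ((D ⊙ C) ⊙ D)) ⊕ ((D ⊙ C) ⊙ D)
u7 = u6 ⊕ u3 = ((A ⊼ ((D ⊙ C) ⊙ D)) ⊕ ((D ⊙ C) ⊙ D)) ⊕ ((D ⊙ C) ⊙ D)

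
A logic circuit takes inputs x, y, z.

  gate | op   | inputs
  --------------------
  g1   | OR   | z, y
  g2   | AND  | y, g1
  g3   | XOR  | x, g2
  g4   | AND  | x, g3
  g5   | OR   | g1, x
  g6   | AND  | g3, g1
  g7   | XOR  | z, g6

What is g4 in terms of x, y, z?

g1 = z OR y
g2 = y AND g1 = y AND (z OR y)
g3 = x XOR g2 = x XOR (y AND (z OR y))
g4 = x AND g3 = x AND (x XOR (y AND (z OR y)))

x AND (x XOR (y AND (z OR y)))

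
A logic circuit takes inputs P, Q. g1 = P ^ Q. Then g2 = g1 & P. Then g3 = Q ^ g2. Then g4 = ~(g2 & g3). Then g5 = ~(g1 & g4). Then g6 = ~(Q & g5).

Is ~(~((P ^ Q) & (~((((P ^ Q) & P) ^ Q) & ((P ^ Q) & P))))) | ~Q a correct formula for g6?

g1 = P ^ Q
g2 = g1 & P = (P ^ Q) & P
g3 = Q ^ g2 = Q ^ ((P ^ Q) & P)
g4 = ~(g2 & g3) = ~(((P ^ Q) & P) & (Q ^ ((P ^ Q) & P)))
g5 = ~(g1 & g4) = ~((P ^ Q) & (~(((P ^ Q) & P) & (Q ^ ((P ^ Q) & P)))))
g6 = ~(Q & g5) = ~(Q & (~((P ^ Q) & (~(((P ^ Q) & P) & (Q ^ ((P ^ Q) & P)))))))
At P=1, Q=1: circuit gives 0, formula gives 0.
At P=0, Q=0: circuit gives 1, formula gives 1.
Agrees on all 4 inputs.

Yes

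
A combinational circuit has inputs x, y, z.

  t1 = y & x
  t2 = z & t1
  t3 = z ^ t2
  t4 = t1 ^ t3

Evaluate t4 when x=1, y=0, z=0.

t1 = 0 & 1 = 0
t2 = 0 & 0 = 0
t3 = 0 ^ 0 = 0
t4 = 0 ^ 0 = 0

0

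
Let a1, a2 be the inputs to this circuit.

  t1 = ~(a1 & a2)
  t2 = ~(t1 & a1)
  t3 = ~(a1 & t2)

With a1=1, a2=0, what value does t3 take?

1

t1 = ~(1 & 0) = 1
t2 = ~(1 & 1) = 0
t3 = ~(1 & 0) = 1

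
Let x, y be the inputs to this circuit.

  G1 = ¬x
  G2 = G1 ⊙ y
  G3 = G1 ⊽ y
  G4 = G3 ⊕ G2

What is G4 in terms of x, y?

(¬x ⊽ y) ⊕ (¬x ⊙ y)

G1 = ¬x
G2 = G1 ⊙ y = ¬x ⊙ y
G3 = G1 ⊽ y = ¬x ⊽ y
G4 = G3 ⊕ G2 = (¬x ⊽ y) ⊕ (¬x ⊙ y)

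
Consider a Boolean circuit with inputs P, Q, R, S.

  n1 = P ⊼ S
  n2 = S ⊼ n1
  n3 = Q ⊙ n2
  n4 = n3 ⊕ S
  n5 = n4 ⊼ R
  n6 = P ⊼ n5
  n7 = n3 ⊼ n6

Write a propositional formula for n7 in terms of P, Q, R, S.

n1 = P ⊼ S
n2 = S ⊼ n1 = S ⊼ (P ⊼ S)
n3 = Q ⊙ n2 = Q ⊙ (S ⊼ (P ⊼ S))
n4 = n3 ⊕ S = (Q ⊙ (S ⊼ (P ⊼ S))) ⊕ S
n5 = n4 ⊼ R = ((Q ⊙ (S ⊼ (P ⊼ S))) ⊕ S) ⊼ R
n6 = P ⊼ n5 = P ⊼ (((Q ⊙ (S ⊼ (P ⊼ S))) ⊕ S) ⊼ R)
n7 = n3 ⊼ n6 = (Q ⊙ (S ⊼ (P ⊼ S))) ⊼ (P ⊼ (((Q ⊙ (S ⊼ (P ⊼ S))) ⊕ S) ⊼ R))

(Q ⊙ (S ⊼ (P ⊼ S))) ⊼ (P ⊼ (((Q ⊙ (S ⊼ (P ⊼ S))) ⊕ S) ⊼ R))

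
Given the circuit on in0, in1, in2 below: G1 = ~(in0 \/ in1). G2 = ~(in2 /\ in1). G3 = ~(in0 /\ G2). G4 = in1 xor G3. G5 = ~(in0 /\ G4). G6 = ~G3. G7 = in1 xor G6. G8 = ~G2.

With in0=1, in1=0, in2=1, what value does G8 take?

G2 = ~(1 /\ 0) = 1
G8 = ~1 = 0

0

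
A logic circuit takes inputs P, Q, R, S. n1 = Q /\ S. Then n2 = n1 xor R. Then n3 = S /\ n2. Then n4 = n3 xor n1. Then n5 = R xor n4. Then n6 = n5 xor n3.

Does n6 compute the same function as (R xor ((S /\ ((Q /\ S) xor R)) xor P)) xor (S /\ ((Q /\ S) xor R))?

No

n1 = Q /\ S
n2 = n1 xor R = (Q /\ S) xor R
n3 = S /\ n2 = S /\ ((Q /\ S) xor R)
n4 = n3 xor n1 = (S /\ ((Q /\ S) xor R)) xor (Q /\ S)
n5 = R xor n4 = R xor ((S /\ ((Q /\ S) xor R)) xor (Q /\ S))
n6 = n5 xor n3 = (R xor ((S /\ ((Q /\ S) xor R)) xor (Q /\ S))) xor (S /\ ((Q /\ S) xor R))
At P=0, Q=1, R=0, S=1: circuit gives 1, formula gives 0.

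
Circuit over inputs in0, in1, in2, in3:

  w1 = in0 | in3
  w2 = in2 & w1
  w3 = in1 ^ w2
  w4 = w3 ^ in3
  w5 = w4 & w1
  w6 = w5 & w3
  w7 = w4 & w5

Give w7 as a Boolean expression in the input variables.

w1 = in0 | in3
w2 = in2 & w1 = in2 & (in0 | in3)
w3 = in1 ^ w2 = in1 ^ (in2 & (in0 | in3))
w4 = w3 ^ in3 = (in1 ^ (in2 & (in0 | in3))) ^ in3
w5 = w4 & w1 = ((in1 ^ (in2 & (in0 | in3))) ^ in3) & (in0 | in3)
w7 = w4 & w5 = ((in1 ^ (in2 & (in0 | in3))) ^ in3) & (((in1 ^ (in2 & (in0 | in3))) ^ in3) & (in0 | in3))

((in1 ^ (in2 & (in0 | in3))) ^ in3) & (((in1 ^ (in2 & (in0 | in3))) ^ in3) & (in0 | in3))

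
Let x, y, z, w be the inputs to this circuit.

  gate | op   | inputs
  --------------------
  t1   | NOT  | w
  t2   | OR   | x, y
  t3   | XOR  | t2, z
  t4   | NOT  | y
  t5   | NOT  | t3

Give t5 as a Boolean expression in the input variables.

NOT ((x OR y) XOR z)

t2 = x OR y
t3 = t2 XOR z = (x OR y) XOR z
t5 = NOT t3 = NOT ((x OR y) XOR z)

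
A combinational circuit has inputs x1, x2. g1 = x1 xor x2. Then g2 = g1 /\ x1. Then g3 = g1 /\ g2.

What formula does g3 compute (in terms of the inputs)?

(x1 xor x2) /\ ((x1 xor x2) /\ x1)

g1 = x1 xor x2
g2 = g1 /\ x1 = (x1 xor x2) /\ x1
g3 = g1 /\ g2 = (x1 xor x2) /\ ((x1 xor x2) /\ x1)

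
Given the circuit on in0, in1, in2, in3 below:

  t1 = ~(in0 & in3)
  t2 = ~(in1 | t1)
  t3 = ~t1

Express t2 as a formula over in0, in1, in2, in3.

t1 = ~(in0 & in3)
t2 = ~(in1 | t1) = ~(in1 | (~(in0 & in3)))

~(in1 | (~(in0 & in3)))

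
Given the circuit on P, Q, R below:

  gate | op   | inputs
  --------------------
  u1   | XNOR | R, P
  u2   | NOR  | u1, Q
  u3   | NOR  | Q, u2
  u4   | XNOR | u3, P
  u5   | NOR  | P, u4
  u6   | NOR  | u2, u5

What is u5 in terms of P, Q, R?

u1 = R XNOR P
u2 = u1 NOR Q = (R XNOR P) NOR Q
u3 = Q NOR u2 = Q NOR ((R XNOR P) NOR Q)
u4 = u3 XNOR P = (Q NOR ((R XNOR P) NOR Q)) XNOR P
u5 = P NOR u4 = P NOR ((Q NOR ((R XNOR P) NOR Q)) XNOR P)

P NOR ((Q NOR ((R XNOR P) NOR Q)) XNOR P)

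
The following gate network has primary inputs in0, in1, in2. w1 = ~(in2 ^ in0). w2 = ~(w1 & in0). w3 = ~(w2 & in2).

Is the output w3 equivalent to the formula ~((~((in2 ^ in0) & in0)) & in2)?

w1 = ~(in2 ^ in0)
w2 = ~(w1 & in0) = ~((~(in2 ^ in0)) & in0)
w3 = ~(w2 & in2) = ~((~((~(in2 ^ in0)) & in0)) & in2)
At in0=1, in1=0, in2=1: circuit gives 1, formula gives 0.

No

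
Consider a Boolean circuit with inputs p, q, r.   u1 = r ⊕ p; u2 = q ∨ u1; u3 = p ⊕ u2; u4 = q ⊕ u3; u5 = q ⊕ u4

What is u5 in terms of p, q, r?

u1 = r ⊕ p
u2 = q ∨ u1 = q ∨ (r ⊕ p)
u3 = p ⊕ u2 = p ⊕ (q ∨ (r ⊕ p))
u4 = q ⊕ u3 = q ⊕ (p ⊕ (q ∨ (r ⊕ p)))
u5 = q ⊕ u4 = q ⊕ (q ⊕ (p ⊕ (q ∨ (r ⊕ p))))

q ⊕ (q ⊕ (p ⊕ (q ∨ (r ⊕ p))))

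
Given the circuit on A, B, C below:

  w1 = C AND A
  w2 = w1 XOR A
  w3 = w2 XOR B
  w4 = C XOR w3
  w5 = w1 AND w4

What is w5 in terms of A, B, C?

w1 = C AND A
w2 = w1 XOR A = (C AND A) XOR A
w3 = w2 XOR B = ((C AND A) XOR A) XOR B
w4 = C XOR w3 = C XOR (((C AND A) XOR A) XOR B)
w5 = w1 AND w4 = (C AND A) AND (C XOR (((C AND A) XOR A) XOR B))

(C AND A) AND (C XOR (((C AND A) XOR A) XOR B))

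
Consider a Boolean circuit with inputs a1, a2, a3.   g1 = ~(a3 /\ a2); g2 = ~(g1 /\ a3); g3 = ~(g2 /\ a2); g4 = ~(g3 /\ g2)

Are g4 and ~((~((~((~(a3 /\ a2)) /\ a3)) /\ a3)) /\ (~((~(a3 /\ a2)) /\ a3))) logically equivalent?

g1 = ~(a3 /\ a2)
g2 = ~(g1 /\ a3) = ~((~(a3 /\ a2)) /\ a3)
g3 = ~(g2 /\ a2) = ~((~((~(a3 /\ a2)) /\ a3)) /\ a2)
g4 = ~(g3 /\ g2) = ~((~((~((~(a3 /\ a2)) /\ a3)) /\ a2)) /\ (~((~(a3 /\ a2)) /\ a3)))
At a1=0, a2=1, a3=0: circuit gives 1, formula gives 0.

No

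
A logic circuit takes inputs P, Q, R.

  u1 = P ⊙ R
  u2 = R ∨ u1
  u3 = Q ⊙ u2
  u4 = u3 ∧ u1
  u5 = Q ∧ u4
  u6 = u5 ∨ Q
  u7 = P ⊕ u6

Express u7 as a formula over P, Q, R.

P ⊕ ((Q ∧ ((Q ⊙ (R ∨ (P ⊙ R))) ∧ (P ⊙ R))) ∨ Q)

u1 = P ⊙ R
u2 = R ∨ u1 = R ∨ (P ⊙ R)
u3 = Q ⊙ u2 = Q ⊙ (R ∨ (P ⊙ R))
u4 = u3 ∧ u1 = (Q ⊙ (R ∨ (P ⊙ R))) ∧ (P ⊙ R)
u5 = Q ∧ u4 = Q ∧ ((Q ⊙ (R ∨ (P ⊙ R))) ∧ (P ⊙ R))
u6 = u5 ∨ Q = (Q ∧ ((Q ⊙ (R ∨ (P ⊙ R))) ∧ (P ⊙ R))) ∨ Q
u7 = P ⊕ u6 = P ⊕ ((Q ∧ ((Q ⊙ (R ∨ (P ⊙ R))) ∧ (P ⊙ R))) ∨ Q)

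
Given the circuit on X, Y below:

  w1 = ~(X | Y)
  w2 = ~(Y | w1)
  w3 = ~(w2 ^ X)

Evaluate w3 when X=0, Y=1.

w1 = ~(0 | 1) = 0
w2 = ~(1 | 0) = 0
w3 = ~(0 ^ 0) = 1

1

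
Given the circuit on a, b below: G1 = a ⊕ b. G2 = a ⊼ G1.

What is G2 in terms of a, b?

a ⊼ (a ⊕ b)

G1 = a ⊕ b
G2 = a ⊼ G1 = a ⊼ (a ⊕ b)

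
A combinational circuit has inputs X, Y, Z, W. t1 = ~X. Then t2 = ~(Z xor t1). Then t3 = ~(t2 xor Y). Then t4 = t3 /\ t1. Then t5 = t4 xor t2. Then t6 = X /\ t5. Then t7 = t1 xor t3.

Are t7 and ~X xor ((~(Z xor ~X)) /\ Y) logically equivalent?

No

t1 = ~X
t2 = ~(Z xor t1) = ~(Z xor ~X)
t3 = ~(t2 xor Y) = ~((~(Z xor ~X)) xor Y)
t7 = t1 xor t3 = ~X xor (~((~(Z xor ~X)) xor Y))
At X=0, Y=0, Z=0, W=0: circuit gives 0, formula gives 1.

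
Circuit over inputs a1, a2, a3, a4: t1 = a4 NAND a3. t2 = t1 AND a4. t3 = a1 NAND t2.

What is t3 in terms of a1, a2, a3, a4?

t1 = a4 NAND a3
t2 = t1 AND a4 = (a4 NAND a3) AND a4
t3 = a1 NAND t2 = a1 NAND ((a4 NAND a3) AND a4)

a1 NAND ((a4 NAND a3) AND a4)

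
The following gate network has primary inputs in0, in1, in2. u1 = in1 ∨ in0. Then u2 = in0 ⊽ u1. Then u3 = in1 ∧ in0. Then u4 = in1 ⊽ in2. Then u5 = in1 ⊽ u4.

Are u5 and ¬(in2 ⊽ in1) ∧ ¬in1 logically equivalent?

Yes

u4 = in1 ⊽ in2
u5 = in1 ⊽ u4 = in1 ⊽ (in1 ⊽ in2)
At in0=0, in1=0, in2=0: circuit gives 0, formula gives 0.
At in0=0, in1=0, in2=1: circuit gives 1, formula gives 1.
Agrees on all 8 inputs.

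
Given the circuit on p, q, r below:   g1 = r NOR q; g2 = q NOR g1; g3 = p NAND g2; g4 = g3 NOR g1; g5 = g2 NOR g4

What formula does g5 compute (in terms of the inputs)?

(q NOR (r NOR q)) NOR ((p NAND (q NOR (r NOR q))) NOR (r NOR q))

g1 = r NOR q
g2 = q NOR g1 = q NOR (r NOR q)
g3 = p NAND g2 = p NAND (q NOR (r NOR q))
g4 = g3 NOR g1 = (p NAND (q NOR (r NOR q))) NOR (r NOR q)
g5 = g2 NOR g4 = (q NOR (r NOR q)) NOR ((p NAND (q NOR (r NOR q))) NOR (r NOR q))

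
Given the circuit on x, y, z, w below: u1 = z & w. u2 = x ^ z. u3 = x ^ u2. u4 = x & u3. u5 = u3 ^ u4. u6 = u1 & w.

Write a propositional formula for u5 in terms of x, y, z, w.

u2 = x ^ z
u3 = x ^ u2 = x ^ (x ^ z)
u4 = x & u3 = x & (x ^ (x ^ z))
u5 = u3 ^ u4 = (x ^ (x ^ z)) ^ (x & (x ^ (x ^ z)))

(x ^ (x ^ z)) ^ (x & (x ^ (x ^ z)))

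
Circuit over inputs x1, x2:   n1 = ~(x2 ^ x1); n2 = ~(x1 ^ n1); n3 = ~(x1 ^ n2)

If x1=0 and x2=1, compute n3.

0

n1 = ~(1 ^ 0) = 0
n2 = ~(0 ^ 0) = 1
n3 = ~(0 ^ 1) = 0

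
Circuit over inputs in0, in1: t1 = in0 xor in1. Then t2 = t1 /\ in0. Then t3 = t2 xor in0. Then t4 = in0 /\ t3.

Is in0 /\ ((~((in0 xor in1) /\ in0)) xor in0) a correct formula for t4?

t1 = in0 xor in1
t2 = t1 /\ in0 = (in0 xor in1) /\ in0
t3 = t2 xor in0 = ((in0 xor in1) /\ in0) xor in0
t4 = in0 /\ t3 = in0 /\ (((in0 xor in1) /\ in0) xor in0)
At in0=1, in1=0: circuit gives 0, formula gives 1.

No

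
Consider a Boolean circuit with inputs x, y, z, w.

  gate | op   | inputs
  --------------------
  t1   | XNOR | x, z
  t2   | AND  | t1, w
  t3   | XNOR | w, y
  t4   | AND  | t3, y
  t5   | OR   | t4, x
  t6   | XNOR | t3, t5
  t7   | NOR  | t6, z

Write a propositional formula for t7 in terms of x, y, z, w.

t3 = w XNOR y
t4 = t3 AND y = (w XNOR y) AND y
t5 = t4 OR x = ((w XNOR y) AND y) OR x
t6 = t3 XNOR t5 = (w XNOR y) XNOR (((w XNOR y) AND y) OR x)
t7 = t6 NOR z = ((w XNOR y) XNOR (((w XNOR y) AND y) OR x)) NOR z

((w XNOR y) XNOR (((w XNOR y) AND y) OR x)) NOR z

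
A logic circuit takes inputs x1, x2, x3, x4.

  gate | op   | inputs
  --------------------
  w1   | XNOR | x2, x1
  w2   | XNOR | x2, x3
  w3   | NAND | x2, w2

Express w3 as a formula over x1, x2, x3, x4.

w2 = x2 XNOR x3
w3 = x2 NAND w2 = x2 NAND (x2 XNOR x3)

x2 NAND (x2 XNOR x3)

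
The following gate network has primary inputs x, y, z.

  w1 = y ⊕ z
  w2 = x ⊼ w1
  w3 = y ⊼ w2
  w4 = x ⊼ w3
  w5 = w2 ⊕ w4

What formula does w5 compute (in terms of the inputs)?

(x ⊼ (y ⊕ z)) ⊕ (x ⊼ (y ⊼ (x ⊼ (y ⊕ z))))

w1 = y ⊕ z
w2 = x ⊼ w1 = x ⊼ (y ⊕ z)
w3 = y ⊼ w2 = y ⊼ (x ⊼ (y ⊕ z))
w4 = x ⊼ w3 = x ⊼ (y ⊼ (x ⊼ (y ⊕ z)))
w5 = w2 ⊕ w4 = (x ⊼ (y ⊕ z)) ⊕ (x ⊼ (y ⊼ (x ⊼ (y ⊕ z))))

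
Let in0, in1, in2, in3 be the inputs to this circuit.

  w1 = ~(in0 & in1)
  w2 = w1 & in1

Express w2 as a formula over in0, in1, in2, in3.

(~(in0 & in1)) & in1

w1 = ~(in0 & in1)
w2 = w1 & in1 = (~(in0 & in1)) & in1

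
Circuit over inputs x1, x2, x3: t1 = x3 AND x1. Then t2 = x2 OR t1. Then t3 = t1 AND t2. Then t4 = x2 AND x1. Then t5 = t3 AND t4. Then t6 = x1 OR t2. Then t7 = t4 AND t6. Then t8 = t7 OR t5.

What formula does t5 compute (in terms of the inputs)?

t1 = x3 AND x1
t2 = x2 OR t1 = x2 OR (x3 AND x1)
t3 = t1 AND t2 = (x3 AND x1) AND (x2 OR (x3 AND x1))
t4 = x2 AND x1
t5 = t3 AND t4 = ((x3 AND x1) AND (x2 OR (x3 AND x1))) AND (x2 AND x1)

((x3 AND x1) AND (x2 OR (x3 AND x1))) AND (x2 AND x1)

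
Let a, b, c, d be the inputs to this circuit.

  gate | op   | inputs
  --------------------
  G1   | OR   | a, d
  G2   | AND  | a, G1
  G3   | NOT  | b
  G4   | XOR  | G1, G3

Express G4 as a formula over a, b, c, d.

G1 = a OR d
G3 = NOT b
G4 = G1 XOR G3 = (a OR d) XOR NOT b

(a OR d) XOR NOT b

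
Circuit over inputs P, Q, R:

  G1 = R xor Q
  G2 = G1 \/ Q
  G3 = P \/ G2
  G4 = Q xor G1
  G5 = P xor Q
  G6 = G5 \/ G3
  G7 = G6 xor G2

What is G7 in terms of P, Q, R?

((P xor Q) \/ (P \/ ((R xor Q) \/ Q))) xor ((R xor Q) \/ Q)

G1 = R xor Q
G2 = G1 \/ Q = (R xor Q) \/ Q
G3 = P \/ G2 = P \/ ((R xor Q) \/ Q)
G5 = P xor Q
G6 = G5 \/ G3 = (P xor Q) \/ (P \/ ((R xor Q) \/ Q))
G7 = G6 xor G2 = ((P xor Q) \/ (P \/ ((R xor Q) \/ Q))) xor ((R xor Q) \/ Q)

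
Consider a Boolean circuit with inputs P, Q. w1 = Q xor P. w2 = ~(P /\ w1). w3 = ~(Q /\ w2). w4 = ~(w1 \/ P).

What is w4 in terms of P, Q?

w1 = Q xor P
w4 = ~(w1 \/ P) = ~((Q xor P) \/ P)

~((Q xor P) \/ P)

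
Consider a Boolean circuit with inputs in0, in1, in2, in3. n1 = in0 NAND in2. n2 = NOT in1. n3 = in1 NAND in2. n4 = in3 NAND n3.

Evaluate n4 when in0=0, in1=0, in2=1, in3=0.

n3 = 0 NAND 1 = 1
n4 = 0 NAND 1 = 1

1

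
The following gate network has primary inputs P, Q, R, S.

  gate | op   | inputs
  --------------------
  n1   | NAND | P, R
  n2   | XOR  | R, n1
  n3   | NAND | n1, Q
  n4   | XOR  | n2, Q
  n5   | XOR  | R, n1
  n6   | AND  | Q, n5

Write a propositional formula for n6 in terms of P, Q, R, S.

Q AND (R XOR (P NAND R))

n1 = P NAND R
n5 = R XOR n1 = R XOR (P NAND R)
n6 = Q AND n5 = Q AND (R XOR (P NAND R))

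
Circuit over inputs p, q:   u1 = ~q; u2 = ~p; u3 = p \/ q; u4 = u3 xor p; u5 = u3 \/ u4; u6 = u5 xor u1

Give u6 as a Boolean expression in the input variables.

u1 = ~q
u3 = p \/ q
u4 = u3 xor p = (p \/ q) xor p
u5 = u3 \/ u4 = (p \/ q) \/ ((p \/ q) xor p)
u6 = u5 xor u1 = ((p \/ q) \/ ((p \/ q) xor p)) xor ~q

((p \/ q) \/ ((p \/ q) xor p)) xor ~q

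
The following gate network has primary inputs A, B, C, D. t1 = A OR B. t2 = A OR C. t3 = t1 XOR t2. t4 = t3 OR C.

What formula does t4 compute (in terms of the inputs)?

((A OR B) XOR (A OR C)) OR C

t1 = A OR B
t2 = A OR C
t3 = t1 XOR t2 = (A OR B) XOR (A OR C)
t4 = t3 OR C = ((A OR B) XOR (A OR C)) OR C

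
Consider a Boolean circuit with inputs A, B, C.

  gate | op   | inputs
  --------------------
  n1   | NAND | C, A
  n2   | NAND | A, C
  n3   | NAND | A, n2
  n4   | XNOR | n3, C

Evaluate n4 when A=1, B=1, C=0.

n2 = 1 NAND 0 = 1
n3 = 1 NAND 1 = 0
n4 = 0 XNOR 0 = 1

1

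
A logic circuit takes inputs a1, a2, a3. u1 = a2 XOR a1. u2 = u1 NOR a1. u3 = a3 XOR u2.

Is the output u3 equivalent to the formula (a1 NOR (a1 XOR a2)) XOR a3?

u1 = a2 XOR a1
u2 = u1 NOR a1 = (a2 XOR a1) NOR a1
u3 = a3 XOR u2 = a3 XOR ((a2 XOR a1) NOR a1)
At a1=0, a2=0, a3=1: circuit gives 0, formula gives 0.
At a1=0, a2=0, a3=0: circuit gives 1, formula gives 1.
Agrees on all 8 inputs.

Yes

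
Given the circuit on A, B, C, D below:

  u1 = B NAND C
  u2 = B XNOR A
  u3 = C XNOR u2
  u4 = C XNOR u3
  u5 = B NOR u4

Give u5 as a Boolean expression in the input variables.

B NOR (C XNOR (C XNOR (B XNOR A)))

u2 = B XNOR A
u3 = C XNOR u2 = C XNOR (B XNOR A)
u4 = C XNOR u3 = C XNOR (C XNOR (B XNOR A))
u5 = B NOR u4 = B NOR (C XNOR (C XNOR (B XNOR A)))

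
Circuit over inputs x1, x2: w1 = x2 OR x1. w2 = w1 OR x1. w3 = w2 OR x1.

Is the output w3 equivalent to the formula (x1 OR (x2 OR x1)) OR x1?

w1 = x2 OR x1
w2 = w1 OR x1 = (x2 OR x1) OR x1
w3 = w2 OR x1 = ((x2 OR x1) OR x1) OR x1
At x1=0, x2=0: circuit gives 0, formula gives 0.
At x1=0, x2=1: circuit gives 1, formula gives 1.
Agrees on all 4 inputs.

Yes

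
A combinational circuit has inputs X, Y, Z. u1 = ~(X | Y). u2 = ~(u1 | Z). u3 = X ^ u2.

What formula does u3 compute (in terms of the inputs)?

X ^ (~((~(X | Y)) | Z))

u1 = ~(X | Y)
u2 = ~(u1 | Z) = ~((~(X | Y)) | Z)
u3 = X ^ u2 = X ^ (~((~(X | Y)) | Z))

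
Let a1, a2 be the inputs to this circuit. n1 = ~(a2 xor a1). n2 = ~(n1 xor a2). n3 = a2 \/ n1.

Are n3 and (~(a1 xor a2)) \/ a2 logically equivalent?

n1 = ~(a2 xor a1)
n3 = a2 \/ n1 = a2 \/ (~(a2 xor a1))
At a1=1, a2=0: circuit gives 0, formula gives 0.
At a1=0, a2=0: circuit gives 1, formula gives 1.
Agrees on all 4 inputs.

Yes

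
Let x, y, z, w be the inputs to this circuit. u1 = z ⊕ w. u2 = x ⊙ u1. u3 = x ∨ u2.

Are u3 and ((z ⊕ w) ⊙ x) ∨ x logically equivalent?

u1 = z ⊕ w
u2 = x ⊙ u1 = x ⊙ (z ⊕ w)
u3 = x ∨ u2 = x ∨ (x ⊙ (z ⊕ w))
At x=0, y=0, z=0, w=1: circuit gives 0, formula gives 0.
At x=0, y=0, z=0, w=0: circuit gives 1, formula gives 1.
Agrees on all 16 inputs.

Yes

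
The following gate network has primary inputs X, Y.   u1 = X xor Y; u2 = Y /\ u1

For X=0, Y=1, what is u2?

u1 = 0 xor 1 = 1
u2 = 1 /\ 1 = 1

1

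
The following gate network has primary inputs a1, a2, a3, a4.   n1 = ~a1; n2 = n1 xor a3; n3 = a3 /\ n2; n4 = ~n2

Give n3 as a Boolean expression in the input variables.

n1 = ~a1
n2 = n1 xor a3 = ~a1 xor a3
n3 = a3 /\ n2 = a3 /\ (~a1 xor a3)

a3 /\ (~a1 xor a3)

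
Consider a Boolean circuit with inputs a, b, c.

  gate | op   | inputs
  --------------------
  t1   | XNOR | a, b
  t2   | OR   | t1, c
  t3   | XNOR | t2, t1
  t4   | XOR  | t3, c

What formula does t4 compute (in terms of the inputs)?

(((a XNOR b) OR c) XNOR (a XNOR b)) XOR c

t1 = a XNOR b
t2 = t1 OR c = (a XNOR b) OR c
t3 = t2 XNOR t1 = ((a XNOR b) OR c) XNOR (a XNOR b)
t4 = t3 XOR c = (((a XNOR b) OR c) XNOR (a XNOR b)) XOR c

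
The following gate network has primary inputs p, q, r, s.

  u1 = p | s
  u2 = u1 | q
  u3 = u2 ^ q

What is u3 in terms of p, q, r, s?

u1 = p | s
u2 = u1 | q = (p | s) | q
u3 = u2 ^ q = ((p | s) | q) ^ q

((p | s) | q) ^ q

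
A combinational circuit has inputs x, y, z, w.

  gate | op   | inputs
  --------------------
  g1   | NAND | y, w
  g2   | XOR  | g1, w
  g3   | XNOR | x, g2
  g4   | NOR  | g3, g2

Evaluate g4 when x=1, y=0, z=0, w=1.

g1 = 0 NAND 1 = 1
g2 = 1 XOR 1 = 0
g3 = 1 XNOR 0 = 0
g4 = 0 NOR 0 = 1

1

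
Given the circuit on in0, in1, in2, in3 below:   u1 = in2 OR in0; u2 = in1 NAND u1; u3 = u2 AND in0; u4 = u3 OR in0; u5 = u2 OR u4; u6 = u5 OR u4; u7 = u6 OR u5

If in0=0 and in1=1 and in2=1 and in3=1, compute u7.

u1 = 1 OR 0 = 1
u2 = 1 NAND 1 = 0
u3 = 0 AND 0 = 0
u4 = 0 OR 0 = 0
u5 = 0 OR 0 = 0
u6 = 0 OR 0 = 0
u7 = 0 OR 0 = 0

0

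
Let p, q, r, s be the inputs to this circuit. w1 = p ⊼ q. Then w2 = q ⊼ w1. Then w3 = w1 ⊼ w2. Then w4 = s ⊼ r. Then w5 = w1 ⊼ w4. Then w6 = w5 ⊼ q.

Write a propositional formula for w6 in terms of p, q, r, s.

w1 = p ⊼ q
w4 = s ⊼ r
w5 = w1 ⊼ w4 = (p ⊼ q) ⊼ (s ⊼ r)
w6 = w5 ⊼ q = ((p ⊼ q) ⊼ (s ⊼ r)) ⊼ q

((p ⊼ q) ⊼ (s ⊼ r)) ⊼ q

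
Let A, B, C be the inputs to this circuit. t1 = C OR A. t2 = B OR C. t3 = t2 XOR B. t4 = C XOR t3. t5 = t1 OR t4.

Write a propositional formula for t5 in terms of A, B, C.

t1 = C OR A
t2 = B OR C
t3 = t2 XOR B = (B OR C) XOR B
t4 = C XOR t3 = C XOR ((B OR C) XOR B)
t5 = t1 OR t4 = (C OR A) OR (C XOR ((B OR C) XOR B))

(C OR A) OR (C XOR ((B OR C) XOR B))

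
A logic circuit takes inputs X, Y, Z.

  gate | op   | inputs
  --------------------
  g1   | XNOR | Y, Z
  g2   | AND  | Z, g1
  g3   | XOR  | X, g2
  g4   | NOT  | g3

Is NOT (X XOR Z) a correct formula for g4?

No

g1 = Y XNOR Z
g2 = Z AND g1 = Z AND (Y XNOR Z)
g3 = X XOR g2 = X XOR (Z AND (Y XNOR Z))
g4 = NOT g3 = NOT (X XOR (Z AND (Y XNOR Z)))
At X=0, Y=0, Z=1: circuit gives 1, formula gives 0.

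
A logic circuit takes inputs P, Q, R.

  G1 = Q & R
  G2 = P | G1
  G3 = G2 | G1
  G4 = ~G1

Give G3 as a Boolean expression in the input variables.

G1 = Q & R
G2 = P | G1 = P | (Q & R)
G3 = G2 | G1 = (P | (Q & R)) | (Q & R)

(P | (Q & R)) | (Q & R)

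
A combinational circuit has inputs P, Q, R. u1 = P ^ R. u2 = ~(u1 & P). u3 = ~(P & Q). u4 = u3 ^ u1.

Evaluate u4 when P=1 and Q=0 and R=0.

0

u1 = 1 ^ 0 = 1
u3 = ~(1 & 0) = 1
u4 = 1 ^ 1 = 0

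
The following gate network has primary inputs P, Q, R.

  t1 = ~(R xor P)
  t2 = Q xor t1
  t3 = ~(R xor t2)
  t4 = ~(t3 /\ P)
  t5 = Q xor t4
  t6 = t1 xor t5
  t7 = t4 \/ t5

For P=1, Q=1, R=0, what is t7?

t1 = ~(0 xor 1) = 0
t2 = 1 xor 0 = 1
t3 = ~(0 xor 1) = 0
t4 = ~(0 /\ 1) = 1
t5 = 1 xor 1 = 0
t7 = 1 \/ 0 = 1

1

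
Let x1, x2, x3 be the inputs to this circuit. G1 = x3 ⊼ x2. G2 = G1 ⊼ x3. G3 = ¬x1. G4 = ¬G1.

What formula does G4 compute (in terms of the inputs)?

¬(x3 ⊼ x2)

G1 = x3 ⊼ x2
G4 = ¬G1 = ¬(x3 ⊼ x2)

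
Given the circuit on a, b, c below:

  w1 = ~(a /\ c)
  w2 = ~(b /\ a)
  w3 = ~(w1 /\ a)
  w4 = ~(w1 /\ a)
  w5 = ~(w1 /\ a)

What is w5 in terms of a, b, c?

~((~(a /\ c)) /\ a)

w1 = ~(a /\ c)
w5 = ~(w1 /\ a) = ~((~(a /\ c)) /\ a)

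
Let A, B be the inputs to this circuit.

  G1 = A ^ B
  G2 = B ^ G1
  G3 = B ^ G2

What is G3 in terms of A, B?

B ^ (B ^ (A ^ B))

G1 = A ^ B
G2 = B ^ G1 = B ^ (A ^ B)
G3 = B ^ G2 = B ^ (B ^ (A ^ B))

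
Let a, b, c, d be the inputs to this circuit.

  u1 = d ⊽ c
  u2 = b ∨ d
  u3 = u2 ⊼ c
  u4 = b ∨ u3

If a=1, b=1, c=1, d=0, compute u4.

u2 = 1 ∨ 0 = 1
u3 = 1 ⊼ 1 = 0
u4 = 1 ∨ 0 = 1

1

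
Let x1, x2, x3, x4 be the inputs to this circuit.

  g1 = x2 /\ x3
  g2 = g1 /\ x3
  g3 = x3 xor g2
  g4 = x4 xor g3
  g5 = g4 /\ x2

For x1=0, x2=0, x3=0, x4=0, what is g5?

g1 = 0 /\ 0 = 0
g2 = 0 /\ 0 = 0
g3 = 0 xor 0 = 0
g4 = 0 xor 0 = 0
g5 = 0 /\ 0 = 0

0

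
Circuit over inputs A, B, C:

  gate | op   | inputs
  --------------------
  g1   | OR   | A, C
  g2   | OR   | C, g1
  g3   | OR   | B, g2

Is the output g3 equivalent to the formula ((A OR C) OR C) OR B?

g1 = A OR C
g2 = C OR g1 = C OR (A OR C)
g3 = B OR g2 = B OR (C OR (A OR C))
At A=0, B=0, C=0: circuit gives 0, formula gives 0.
At A=0, B=0, C=1: circuit gives 1, formula gives 1.
Agrees on all 8 inputs.

Yes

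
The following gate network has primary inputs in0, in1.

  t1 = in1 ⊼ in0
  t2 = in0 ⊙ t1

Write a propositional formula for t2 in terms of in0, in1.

t1 = in1 ⊼ in0
t2 = in0 ⊙ t1 = in0 ⊙ (in1 ⊼ in0)

in0 ⊙ (in1 ⊼ in0)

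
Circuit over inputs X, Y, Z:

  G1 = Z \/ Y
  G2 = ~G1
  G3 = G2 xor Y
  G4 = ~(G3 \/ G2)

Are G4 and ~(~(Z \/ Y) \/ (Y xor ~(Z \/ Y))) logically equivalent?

G1 = Z \/ Y
G2 = ~G1 = ~(Z \/ Y)
G3 = G2 xor Y = ~(Z \/ Y) xor Y
G4 = ~(G3 \/ G2) = ~((~(Z \/ Y) xor Y) \/ ~(Z \/ Y))
At X=0, Y=0, Z=0: circuit gives 0, formula gives 0.
At X=0, Y=0, Z=1: circuit gives 1, formula gives 1.
Agrees on all 8 inputs.

Yes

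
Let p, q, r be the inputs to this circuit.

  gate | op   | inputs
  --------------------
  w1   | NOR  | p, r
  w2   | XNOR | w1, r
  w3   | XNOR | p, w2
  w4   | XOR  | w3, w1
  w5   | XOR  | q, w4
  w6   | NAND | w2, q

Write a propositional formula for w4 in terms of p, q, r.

(p XNOR ((p NOR r) XNOR r)) XOR (p NOR r)

w1 = p NOR r
w2 = w1 XNOR r = (p NOR r) XNOR r
w3 = p XNOR w2 = p XNOR ((p NOR r) XNOR r)
w4 = w3 XOR w1 = (p XNOR ((p NOR r) XNOR r)) XOR (p NOR r)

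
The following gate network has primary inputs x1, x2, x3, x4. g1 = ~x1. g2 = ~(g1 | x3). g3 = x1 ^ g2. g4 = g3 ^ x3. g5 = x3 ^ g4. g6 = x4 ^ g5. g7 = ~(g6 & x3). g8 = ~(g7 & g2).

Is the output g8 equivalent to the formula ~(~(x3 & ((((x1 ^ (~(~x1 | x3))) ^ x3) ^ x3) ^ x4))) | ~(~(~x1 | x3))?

g1 = ~x1
g2 = ~(g1 | x3) = ~(~x1 | x3)
g3 = x1 ^ g2 = x1 ^ (~(~x1 | x3))
g4 = g3 ^ x3 = (x1 ^ (~(~x1 | x3))) ^ x3
g5 = x3 ^ g4 = x3 ^ ((x1 ^ (~(~x1 | x3))) ^ x3)
g6 = x4 ^ g5 = x4 ^ (x3 ^ ((x1 ^ (~(~x1 | x3))) ^ x3))
g7 = ~(g6 & x3) = ~((x4 ^ (x3 ^ ((x1 ^ (~(~x1 | x3))) ^ x3))) & x3)
g8 = ~(g7 & g2) = ~((~((x4 ^ (x3 ^ ((x1 ^ (~(~x1 | x3))) ^ x3))) & x3)) & (~(~x1 | x3)))
At x1=1, x2=0, x3=0, x4=0: circuit gives 0, formula gives 0.
At x1=0, x2=0, x3=0, x4=0: circuit gives 1, formula gives 1.
Agrees on all 16 inputs.

Yes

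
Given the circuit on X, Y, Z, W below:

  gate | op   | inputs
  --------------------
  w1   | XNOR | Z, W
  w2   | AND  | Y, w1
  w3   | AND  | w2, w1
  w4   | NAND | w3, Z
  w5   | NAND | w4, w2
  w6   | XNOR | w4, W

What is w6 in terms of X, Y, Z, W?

(((Y AND (Z XNOR W)) AND (Z XNOR W)) NAND Z) XNOR W

w1 = Z XNOR W
w2 = Y AND w1 = Y AND (Z XNOR W)
w3 = w2 AND w1 = (Y AND (Z XNOR W)) AND (Z XNOR W)
w4 = w3 NAND Z = ((Y AND (Z XNOR W)) AND (Z XNOR W)) NAND Z
w6 = w4 XNOR W = (((Y AND (Z XNOR W)) AND (Z XNOR W)) NAND Z) XNOR W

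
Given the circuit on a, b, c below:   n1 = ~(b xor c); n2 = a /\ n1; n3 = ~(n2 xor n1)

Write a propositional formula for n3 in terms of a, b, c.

n1 = ~(b xor c)
n2 = a /\ n1 = a /\ (~(b xor c))
n3 = ~(n2 xor n1) = ~((a /\ (~(b xor c))) xor (~(b xor c)))

~((a /\ (~(b xor c))) xor (~(b xor c)))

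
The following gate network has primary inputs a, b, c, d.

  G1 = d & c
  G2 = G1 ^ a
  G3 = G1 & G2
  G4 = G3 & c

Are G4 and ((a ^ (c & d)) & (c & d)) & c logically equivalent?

G1 = d & c
G2 = G1 ^ a = (d & c) ^ a
G3 = G1 & G2 = (d & c) & ((d & c) ^ a)
G4 = G3 & c = ((d & c) & ((d & c) ^ a)) & c
At a=0, b=0, c=0, d=0: circuit gives 0, formula gives 0.
At a=0, b=0, c=1, d=1: circuit gives 1, formula gives 1.
Agrees on all 16 inputs.

Yes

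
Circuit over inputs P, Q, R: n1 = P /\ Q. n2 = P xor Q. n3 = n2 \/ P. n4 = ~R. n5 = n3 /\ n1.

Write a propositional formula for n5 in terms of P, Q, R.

n1 = P /\ Q
n2 = P xor Q
n3 = n2 \/ P = (P xor Q) \/ P
n5 = n3 /\ n1 = ((P xor Q) \/ P) /\ (P /\ Q)

((P xor Q) \/ P) /\ (P /\ Q)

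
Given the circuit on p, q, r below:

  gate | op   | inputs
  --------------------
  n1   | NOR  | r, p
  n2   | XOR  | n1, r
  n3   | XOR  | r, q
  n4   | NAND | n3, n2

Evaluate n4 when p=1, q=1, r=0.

n1 = 0 NOR 1 = 0
n2 = 0 XOR 0 = 0
n3 = 0 XOR 1 = 1
n4 = 1 NAND 0 = 1

1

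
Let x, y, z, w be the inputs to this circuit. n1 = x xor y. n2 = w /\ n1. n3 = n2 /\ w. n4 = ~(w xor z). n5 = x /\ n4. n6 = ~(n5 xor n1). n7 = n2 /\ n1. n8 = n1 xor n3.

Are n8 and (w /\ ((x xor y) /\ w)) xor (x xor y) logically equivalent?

n1 = x xor y
n2 = w /\ n1 = w /\ (x xor y)
n3 = n2 /\ w = (w /\ (x xor y)) /\ w
n8 = n1 xor n3 = (x xor y) xor ((w /\ (x xor y)) /\ w)
At x=0, y=0, z=0, w=0: circuit gives 0, formula gives 0.
At x=0, y=1, z=0, w=0: circuit gives 1, formula gives 1.
Agrees on all 16 inputs.

Yes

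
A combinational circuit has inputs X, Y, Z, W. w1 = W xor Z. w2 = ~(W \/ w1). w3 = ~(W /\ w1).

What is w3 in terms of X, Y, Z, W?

~(W /\ (W xor Z))

w1 = W xor Z
w3 = ~(W /\ w1) = ~(W /\ (W xor Z))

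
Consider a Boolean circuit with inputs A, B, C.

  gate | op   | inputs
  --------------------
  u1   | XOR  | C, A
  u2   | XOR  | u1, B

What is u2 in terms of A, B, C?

u1 = C XOR A
u2 = u1 XOR B = (C XOR A) XOR B

(C XOR A) XOR B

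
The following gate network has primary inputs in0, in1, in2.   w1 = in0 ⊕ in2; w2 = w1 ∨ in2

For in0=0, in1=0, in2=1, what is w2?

1

w1 = 0 ⊕ 1 = 1
w2 = 1 ∨ 1 = 1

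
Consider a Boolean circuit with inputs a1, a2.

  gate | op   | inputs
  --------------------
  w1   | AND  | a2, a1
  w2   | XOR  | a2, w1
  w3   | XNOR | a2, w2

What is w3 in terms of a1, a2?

w1 = a2 AND a1
w2 = a2 XOR w1 = a2 XOR (a2 AND a1)
w3 = a2 XNOR w2 = a2 XNOR (a2 XOR (a2 AND a1))

a2 XNOR (a2 XOR (a2 AND a1))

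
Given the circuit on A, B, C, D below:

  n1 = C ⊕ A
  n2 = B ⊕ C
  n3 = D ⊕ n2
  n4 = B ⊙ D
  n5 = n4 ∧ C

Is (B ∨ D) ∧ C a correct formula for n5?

No

n4 = B ⊙ D
n5 = n4 ∧ C = (B ⊙ D) ∧ C
At A=0, B=0, C=1, D=0: circuit gives 1, formula gives 0.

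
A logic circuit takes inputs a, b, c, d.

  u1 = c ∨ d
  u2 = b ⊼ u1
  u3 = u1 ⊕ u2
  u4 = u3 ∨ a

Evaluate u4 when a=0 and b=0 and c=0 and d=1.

u1 = 0 ∨ 1 = 1
u2 = 0 ⊼ 1 = 1
u3 = 1 ⊕ 1 = 0
u4 = 0 ∨ 0 = 0

0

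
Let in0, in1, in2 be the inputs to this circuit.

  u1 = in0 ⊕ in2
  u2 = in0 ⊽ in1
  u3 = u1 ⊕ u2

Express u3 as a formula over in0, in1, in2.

(in0 ⊕ in2) ⊕ (in0 ⊽ in1)

u1 = in0 ⊕ in2
u2 = in0 ⊽ in1
u3 = u1 ⊕ u2 = (in0 ⊕ in2) ⊕ (in0 ⊽ in1)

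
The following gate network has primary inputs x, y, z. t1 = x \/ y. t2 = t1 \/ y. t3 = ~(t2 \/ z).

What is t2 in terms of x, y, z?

t1 = x \/ y
t2 = t1 \/ y = (x \/ y) \/ y

(x \/ y) \/ y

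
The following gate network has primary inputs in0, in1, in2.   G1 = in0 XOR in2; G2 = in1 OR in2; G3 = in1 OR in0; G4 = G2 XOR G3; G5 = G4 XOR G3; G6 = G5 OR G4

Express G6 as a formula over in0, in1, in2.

(((in1 OR in2) XOR (in1 OR in0)) XOR (in1 OR in0)) OR ((in1 OR in2) XOR (in1 OR in0))

G2 = in1 OR in2
G3 = in1 OR in0
G4 = G2 XOR G3 = (in1 OR in2) XOR (in1 OR in0)
G5 = G4 XOR G3 = ((in1 OR in2) XOR (in1 OR in0)) XOR (in1 OR in0)
G6 = G5 OR G4 = (((in1 OR in2) XOR (in1 OR in0)) XOR (in1 OR in0)) OR ((in1 OR in2) XOR (in1 OR in0))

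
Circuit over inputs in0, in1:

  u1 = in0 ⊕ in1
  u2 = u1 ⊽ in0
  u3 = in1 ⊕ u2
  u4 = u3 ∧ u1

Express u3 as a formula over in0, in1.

in1 ⊕ ((in0 ⊕ in1) ⊽ in0)

u1 = in0 ⊕ in1
u2 = u1 ⊽ in0 = (in0 ⊕ in1) ⊽ in0
u3 = in1 ⊕ u2 = in1 ⊕ ((in0 ⊕ in1) ⊽ in0)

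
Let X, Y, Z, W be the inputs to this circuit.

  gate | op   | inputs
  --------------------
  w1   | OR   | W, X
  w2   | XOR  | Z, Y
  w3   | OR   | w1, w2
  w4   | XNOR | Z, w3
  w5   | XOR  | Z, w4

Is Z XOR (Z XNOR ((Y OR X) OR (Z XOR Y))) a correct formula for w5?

w1 = W OR X
w2 = Z XOR Y
w3 = w1 OR w2 = (W OR X) OR (Z XOR Y)
w4 = Z XNOR w3 = Z XNOR ((W OR X) OR (Z XOR Y))
w5 = Z XOR w4 = Z XOR (Z XNOR ((W OR X) OR (Z XOR Y)))
At X=0, Y=0, Z=0, W=1: circuit gives 0, formula gives 1.

No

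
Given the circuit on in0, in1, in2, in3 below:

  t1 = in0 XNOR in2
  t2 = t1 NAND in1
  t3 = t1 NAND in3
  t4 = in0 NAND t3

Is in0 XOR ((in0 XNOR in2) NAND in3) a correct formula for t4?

No

t1 = in0 XNOR in2
t3 = t1 NAND in3 = (in0 XNOR in2) NAND in3
t4 = in0 NAND t3 = in0 NAND ((in0 XNOR in2) NAND in3)
At in0=0, in1=0, in2=0, in3=1: circuit gives 1, formula gives 0.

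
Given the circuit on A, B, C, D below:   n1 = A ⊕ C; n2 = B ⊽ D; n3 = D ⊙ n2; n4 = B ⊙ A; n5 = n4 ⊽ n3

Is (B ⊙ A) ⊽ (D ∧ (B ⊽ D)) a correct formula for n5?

No

n2 = B ⊽ D
n3 = D ⊙ n2 = D ⊙ (B ⊽ D)
n4 = B ⊙ A
n5 = n4 ⊽ n3 = (B ⊙ A) ⊽ (D ⊙ (B ⊽ D))
At A=0, B=1, C=0, D=0: circuit gives 0, formula gives 1.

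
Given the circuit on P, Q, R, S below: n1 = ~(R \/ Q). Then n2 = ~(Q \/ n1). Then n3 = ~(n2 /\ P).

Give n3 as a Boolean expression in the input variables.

n1 = ~(R \/ Q)
n2 = ~(Q \/ n1) = ~(Q \/ (~(R \/ Q)))
n3 = ~(n2 /\ P) = ~((~(Q \/ (~(R \/ Q)))) /\ P)

~((~(Q \/ (~(R \/ Q)))) /\ P)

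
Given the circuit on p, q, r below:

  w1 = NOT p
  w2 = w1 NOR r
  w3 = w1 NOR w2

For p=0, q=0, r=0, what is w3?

0

w1 = NOT 0 = 1
w2 = 1 NOR 0 = 0
w3 = 1 NOR 0 = 0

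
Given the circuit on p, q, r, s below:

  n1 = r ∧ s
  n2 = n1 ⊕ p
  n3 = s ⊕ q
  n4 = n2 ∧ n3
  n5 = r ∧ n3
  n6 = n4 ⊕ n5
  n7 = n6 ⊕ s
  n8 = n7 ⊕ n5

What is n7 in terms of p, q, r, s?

((((r ∧ s) ⊕ p) ∧ (s ⊕ q)) ⊕ (r ∧ (s ⊕ q))) ⊕ s

n1 = r ∧ s
n2 = n1 ⊕ p = (r ∧ s) ⊕ p
n3 = s ⊕ q
n4 = n2 ∧ n3 = ((r ∧ s) ⊕ p) ∧ (s ⊕ q)
n5 = r ∧ n3 = r ∧ (s ⊕ q)
n6 = n4 ⊕ n5 = (((r ∧ s) ⊕ p) ∧ (s ⊕ q)) ⊕ (r ∧ (s ⊕ q))
n7 = n6 ⊕ s = ((((r ∧ s) ⊕ p) ∧ (s ⊕ q)) ⊕ (r ∧ (s ⊕ q))) ⊕ s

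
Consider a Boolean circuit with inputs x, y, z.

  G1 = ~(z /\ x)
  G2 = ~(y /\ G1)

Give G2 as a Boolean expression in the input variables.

~(y /\ (~(z /\ x)))

G1 = ~(z /\ x)
G2 = ~(y /\ G1) = ~(y /\ (~(z /\ x)))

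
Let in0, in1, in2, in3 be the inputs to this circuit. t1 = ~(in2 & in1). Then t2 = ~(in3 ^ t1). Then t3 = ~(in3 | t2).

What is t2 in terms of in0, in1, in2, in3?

~(in3 ^ (~(in2 & in1)))

t1 = ~(in2 & in1)
t2 = ~(in3 ^ t1) = ~(in3 ^ (~(in2 & in1)))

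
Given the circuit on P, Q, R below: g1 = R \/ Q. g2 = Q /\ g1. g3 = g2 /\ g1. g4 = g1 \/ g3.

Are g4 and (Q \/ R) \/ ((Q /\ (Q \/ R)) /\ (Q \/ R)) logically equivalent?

Yes

g1 = R \/ Q
g2 = Q /\ g1 = Q /\ (R \/ Q)
g3 = g2 /\ g1 = (Q /\ (R \/ Q)) /\ (R \/ Q)
g4 = g1 \/ g3 = (R \/ Q) \/ ((Q /\ (R \/ Q)) /\ (R \/ Q))
At P=0, Q=0, R=0: circuit gives 0, formula gives 0.
At P=0, Q=0, R=1: circuit gives 1, formula gives 1.
Agrees on all 8 inputs.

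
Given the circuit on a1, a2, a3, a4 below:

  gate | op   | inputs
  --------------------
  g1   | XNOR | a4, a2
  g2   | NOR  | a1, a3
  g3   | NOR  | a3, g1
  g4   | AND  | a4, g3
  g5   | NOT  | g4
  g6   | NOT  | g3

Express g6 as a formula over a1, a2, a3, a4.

NOT (a3 NOR (a4 XNOR a2))

g1 = a4 XNOR a2
g3 = a3 NOR g1 = a3 NOR (a4 XNOR a2)
g6 = NOT g3 = NOT (a3 NOR (a4 XNOR a2))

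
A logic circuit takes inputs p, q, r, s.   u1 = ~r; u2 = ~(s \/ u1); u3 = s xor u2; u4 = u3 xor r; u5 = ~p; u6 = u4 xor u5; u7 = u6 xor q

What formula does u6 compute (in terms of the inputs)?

((s xor (~(s \/ ~r))) xor r) xor ~p

u1 = ~r
u2 = ~(s \/ u1) = ~(s \/ ~r)
u3 = s xor u2 = s xor (~(s \/ ~r))
u4 = u3 xor r = (s xor (~(s \/ ~r))) xor r
u5 = ~p
u6 = u4 xor u5 = ((s xor (~(s \/ ~r))) xor r) xor ~p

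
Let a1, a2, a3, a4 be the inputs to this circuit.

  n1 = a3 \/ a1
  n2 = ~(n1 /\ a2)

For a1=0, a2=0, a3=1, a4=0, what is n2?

1

n1 = 1 \/ 0 = 1
n2 = ~(1 /\ 0) = 1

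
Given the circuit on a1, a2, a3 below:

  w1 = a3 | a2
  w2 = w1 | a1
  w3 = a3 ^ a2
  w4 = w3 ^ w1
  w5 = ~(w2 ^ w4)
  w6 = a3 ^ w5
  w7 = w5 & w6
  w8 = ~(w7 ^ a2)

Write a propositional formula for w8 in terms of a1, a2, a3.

~(((~(((a3 | a2) | a1) ^ ((a3 ^ a2) ^ (a3 | a2)))) & (a3 ^ (~(((a3 | a2) | a1) ^ ((a3 ^ a2) ^ (a3 | a2)))))) ^ a2)

w1 = a3 | a2
w2 = w1 | a1 = (a3 | a2) | a1
w3 = a3 ^ a2
w4 = w3 ^ w1 = (a3 ^ a2) ^ (a3 | a2)
w5 = ~(w2 ^ w4) = ~(((a3 | a2) | a1) ^ ((a3 ^ a2) ^ (a3 | a2)))
w6 = a3 ^ w5 = a3 ^ (~(((a3 | a2) | a1) ^ ((a3 ^ a2) ^ (a3 | a2))))
w7 = w5 & w6 = (~(((a3 | a2) | a1) ^ ((a3 ^ a2) ^ (a3 | a2)))) & (a3 ^ (~(((a3 | a2) | a1) ^ ((a3 ^ a2) ^ (a3 | a2)))))
w8 = ~(w7 ^ a2) = ~(((~(((a3 | a2) | a1) ^ ((a3 ^ a2) ^ (a3 | a2)))) & (a3 ^ (~(((a3 | a2) | a1) ^ ((a3 ^ a2) ^ (a3 | a2)))))) ^ a2)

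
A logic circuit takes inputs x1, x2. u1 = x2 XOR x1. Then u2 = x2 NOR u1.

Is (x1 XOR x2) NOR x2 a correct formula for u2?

Yes

u1 = x2 XOR x1
u2 = x2 NOR u1 = x2 NOR (x2 XOR x1)
At x1=0, x2=1: circuit gives 0, formula gives 0.
At x1=0, x2=0: circuit gives 1, formula gives 1.
Agrees on all 4 inputs.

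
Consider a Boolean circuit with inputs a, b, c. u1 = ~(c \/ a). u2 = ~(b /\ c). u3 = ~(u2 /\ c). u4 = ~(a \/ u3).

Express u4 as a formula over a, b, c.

u2 = ~(b /\ c)
u3 = ~(u2 /\ c) = ~((~(b /\ c)) /\ c)
u4 = ~(a \/ u3) = ~(a \/ (~((~(b /\ c)) /\ c)))

~(a \/ (~((~(b /\ c)) /\ c)))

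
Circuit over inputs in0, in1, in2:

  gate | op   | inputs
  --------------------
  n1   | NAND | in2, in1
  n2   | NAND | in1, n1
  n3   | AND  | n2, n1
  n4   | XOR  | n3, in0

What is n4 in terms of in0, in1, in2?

n1 = in2 NAND in1
n2 = in1 NAND n1 = in1 NAND (in2 NAND in1)
n3 = n2 AND n1 = (in1 NAND (in2 NAND in1)) AND (in2 NAND in1)
n4 = n3 XOR in0 = ((in1 NAND (in2 NAND in1)) AND (in2 NAND in1)) XOR in0

((in1 NAND (in2 NAND in1)) AND (in2 NAND in1)) XOR in0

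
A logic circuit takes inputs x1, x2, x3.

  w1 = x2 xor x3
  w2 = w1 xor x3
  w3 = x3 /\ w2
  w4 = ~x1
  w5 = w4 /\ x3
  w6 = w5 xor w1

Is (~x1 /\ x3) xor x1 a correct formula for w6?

No

w1 = x2 xor x3
w4 = ~x1
w5 = w4 /\ x3 = ~x1 /\ x3
w6 = w5 xor w1 = (~x1 /\ x3) xor (x2 xor x3)
At x1=0, x2=0, x3=1: circuit gives 0, formula gives 1.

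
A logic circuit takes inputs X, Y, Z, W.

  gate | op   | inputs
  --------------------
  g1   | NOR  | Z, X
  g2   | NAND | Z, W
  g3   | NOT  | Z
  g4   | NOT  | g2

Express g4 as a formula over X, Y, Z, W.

NOT (Z NAND W)

g2 = Z NAND W
g4 = NOT g2 = NOT (Z NAND W)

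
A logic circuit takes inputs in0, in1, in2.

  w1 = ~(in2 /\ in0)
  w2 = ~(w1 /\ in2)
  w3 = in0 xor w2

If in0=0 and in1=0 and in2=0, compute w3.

w1 = ~(0 /\ 0) = 1
w2 = ~(1 /\ 0) = 1
w3 = 0 xor 1 = 1

1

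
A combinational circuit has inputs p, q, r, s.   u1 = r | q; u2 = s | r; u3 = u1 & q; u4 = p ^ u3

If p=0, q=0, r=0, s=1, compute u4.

0

u1 = 0 | 0 = 0
u3 = 0 & 0 = 0
u4 = 0 ^ 0 = 0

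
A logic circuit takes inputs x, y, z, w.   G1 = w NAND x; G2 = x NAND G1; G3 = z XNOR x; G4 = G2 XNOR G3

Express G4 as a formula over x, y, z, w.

(x NAND (w NAND x)) XNOR (z XNOR x)

G1 = w NAND x
G2 = x NAND G1 = x NAND (w NAND x)
G3 = z XNOR x
G4 = G2 XNOR G3 = (x NAND (w NAND x)) XNOR (z XNOR x)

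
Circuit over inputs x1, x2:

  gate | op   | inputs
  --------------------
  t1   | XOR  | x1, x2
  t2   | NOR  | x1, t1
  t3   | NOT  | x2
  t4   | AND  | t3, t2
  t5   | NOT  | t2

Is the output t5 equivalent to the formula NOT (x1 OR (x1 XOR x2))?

No

t1 = x1 XOR x2
t2 = x1 NOR t1 = x1 NOR (x1 XOR x2)
t5 = NOT t2 = NOT (x1 NOR (x1 XOR x2))
At x1=0, x2=0: circuit gives 0, formula gives 1.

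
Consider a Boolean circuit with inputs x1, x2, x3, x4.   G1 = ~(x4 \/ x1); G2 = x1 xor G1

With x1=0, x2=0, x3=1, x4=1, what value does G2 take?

G1 = ~(1 \/ 0) = 0
G2 = 0 xor 0 = 0

0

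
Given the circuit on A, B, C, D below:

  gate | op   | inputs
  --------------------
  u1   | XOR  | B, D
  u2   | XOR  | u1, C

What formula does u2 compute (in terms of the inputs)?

u1 = B XOR D
u2 = u1 XOR C = (B XOR D) XOR C

(B XOR D) XOR C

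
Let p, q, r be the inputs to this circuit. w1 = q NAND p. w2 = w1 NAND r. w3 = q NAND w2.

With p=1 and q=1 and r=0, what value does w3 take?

w1 = 1 NAND 1 = 0
w2 = 0 NAND 0 = 1
w3 = 1 NAND 1 = 0

0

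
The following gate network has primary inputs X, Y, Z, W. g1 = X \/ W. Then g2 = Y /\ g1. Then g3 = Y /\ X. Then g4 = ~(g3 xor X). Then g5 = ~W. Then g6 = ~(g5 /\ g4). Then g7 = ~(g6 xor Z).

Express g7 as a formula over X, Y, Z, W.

g3 = Y /\ X
g4 = ~(g3 xor X) = ~((Y /\ X) xor X)
g5 = ~W
g6 = ~(g5 /\ g4) = ~(~W /\ (~((Y /\ X) xor X)))
g7 = ~(g6 xor Z) = ~((~(~W /\ (~((Y /\ X) xor X)))) xor Z)

~((~(~W /\ (~((Y /\ X) xor X)))) xor Z)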